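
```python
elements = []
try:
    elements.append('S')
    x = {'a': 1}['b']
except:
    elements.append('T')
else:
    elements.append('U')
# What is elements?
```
['S', 'T']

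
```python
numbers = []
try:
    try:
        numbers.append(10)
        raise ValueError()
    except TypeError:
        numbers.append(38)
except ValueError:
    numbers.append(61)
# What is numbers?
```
[10, 61]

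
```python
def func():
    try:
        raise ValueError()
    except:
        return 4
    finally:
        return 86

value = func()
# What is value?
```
86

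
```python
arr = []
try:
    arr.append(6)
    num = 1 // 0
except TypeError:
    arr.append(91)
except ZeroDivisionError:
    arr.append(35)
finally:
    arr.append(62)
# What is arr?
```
[6, 35, 62]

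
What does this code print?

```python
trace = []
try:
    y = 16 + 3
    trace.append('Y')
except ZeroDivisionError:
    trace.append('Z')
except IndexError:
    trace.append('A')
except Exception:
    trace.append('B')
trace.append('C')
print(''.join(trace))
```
YC

No exception, try block completes normally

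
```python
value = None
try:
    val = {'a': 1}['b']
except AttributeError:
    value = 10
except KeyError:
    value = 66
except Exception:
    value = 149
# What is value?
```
66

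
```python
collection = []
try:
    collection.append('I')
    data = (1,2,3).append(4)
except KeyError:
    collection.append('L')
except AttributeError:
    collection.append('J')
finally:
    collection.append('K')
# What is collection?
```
['I', 'J', 'K']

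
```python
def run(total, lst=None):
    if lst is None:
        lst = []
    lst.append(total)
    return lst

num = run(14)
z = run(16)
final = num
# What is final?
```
[14]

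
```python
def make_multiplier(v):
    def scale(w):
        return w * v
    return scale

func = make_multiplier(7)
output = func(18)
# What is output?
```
126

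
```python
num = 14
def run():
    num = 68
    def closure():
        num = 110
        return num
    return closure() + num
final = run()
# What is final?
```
178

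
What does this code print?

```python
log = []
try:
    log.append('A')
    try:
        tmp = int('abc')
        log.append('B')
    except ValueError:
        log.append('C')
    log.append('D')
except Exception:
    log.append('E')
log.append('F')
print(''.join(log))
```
ACDF

Inner exception caught by inner handler, outer continues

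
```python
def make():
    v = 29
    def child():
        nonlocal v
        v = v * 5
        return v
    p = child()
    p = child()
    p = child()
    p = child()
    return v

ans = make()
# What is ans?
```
18125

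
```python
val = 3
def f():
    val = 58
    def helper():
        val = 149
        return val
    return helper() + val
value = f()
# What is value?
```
207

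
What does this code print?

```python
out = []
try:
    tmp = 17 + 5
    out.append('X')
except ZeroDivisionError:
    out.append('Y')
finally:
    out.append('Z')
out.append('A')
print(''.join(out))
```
XZA

finally runs after normal execution too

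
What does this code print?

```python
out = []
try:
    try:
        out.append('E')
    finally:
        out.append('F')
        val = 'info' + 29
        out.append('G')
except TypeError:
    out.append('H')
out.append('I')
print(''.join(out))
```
EFHI

Exception in inner finally caught by outer except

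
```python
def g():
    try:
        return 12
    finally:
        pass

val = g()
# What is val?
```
12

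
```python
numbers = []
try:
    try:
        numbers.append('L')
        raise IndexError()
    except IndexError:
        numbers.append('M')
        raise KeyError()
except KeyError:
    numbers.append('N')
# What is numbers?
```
['L', 'M', 'N']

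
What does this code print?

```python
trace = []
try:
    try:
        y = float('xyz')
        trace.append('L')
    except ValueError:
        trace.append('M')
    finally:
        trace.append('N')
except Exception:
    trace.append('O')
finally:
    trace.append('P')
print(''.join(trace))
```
MNP

Both finally blocks run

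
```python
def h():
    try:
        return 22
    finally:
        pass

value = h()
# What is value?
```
22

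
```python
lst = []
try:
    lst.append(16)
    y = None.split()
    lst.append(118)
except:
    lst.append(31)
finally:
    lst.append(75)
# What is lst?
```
[16, 31, 75]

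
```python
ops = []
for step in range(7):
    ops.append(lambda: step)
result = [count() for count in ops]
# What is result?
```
[6, 6, 6, 6, 6, 6, 6]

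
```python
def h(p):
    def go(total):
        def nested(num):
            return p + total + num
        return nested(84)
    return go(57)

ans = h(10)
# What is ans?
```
151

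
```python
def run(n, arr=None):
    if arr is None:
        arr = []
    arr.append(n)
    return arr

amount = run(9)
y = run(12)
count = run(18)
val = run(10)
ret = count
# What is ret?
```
[18]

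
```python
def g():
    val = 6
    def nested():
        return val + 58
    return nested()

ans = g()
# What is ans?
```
64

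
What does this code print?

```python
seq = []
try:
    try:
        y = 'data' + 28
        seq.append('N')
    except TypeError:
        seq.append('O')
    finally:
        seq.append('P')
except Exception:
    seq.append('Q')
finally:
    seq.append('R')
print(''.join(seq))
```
OPR

Both finally blocks run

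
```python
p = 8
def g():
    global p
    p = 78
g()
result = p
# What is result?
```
78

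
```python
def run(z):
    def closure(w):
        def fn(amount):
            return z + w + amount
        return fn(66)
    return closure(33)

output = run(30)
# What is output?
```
129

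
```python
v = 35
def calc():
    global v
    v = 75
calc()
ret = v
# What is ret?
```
75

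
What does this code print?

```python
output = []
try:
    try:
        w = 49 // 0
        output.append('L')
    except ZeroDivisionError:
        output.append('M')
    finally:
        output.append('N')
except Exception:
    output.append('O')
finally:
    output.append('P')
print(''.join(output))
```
MNP

Both finally blocks run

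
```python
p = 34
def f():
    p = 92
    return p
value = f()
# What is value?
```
92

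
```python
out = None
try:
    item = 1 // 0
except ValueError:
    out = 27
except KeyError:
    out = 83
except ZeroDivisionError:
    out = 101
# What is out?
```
101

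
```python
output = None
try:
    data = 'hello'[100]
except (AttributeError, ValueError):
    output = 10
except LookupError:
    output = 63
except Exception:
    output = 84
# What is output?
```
63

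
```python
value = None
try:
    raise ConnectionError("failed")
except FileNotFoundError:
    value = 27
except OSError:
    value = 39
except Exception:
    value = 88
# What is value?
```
39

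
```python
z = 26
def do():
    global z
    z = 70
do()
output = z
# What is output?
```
70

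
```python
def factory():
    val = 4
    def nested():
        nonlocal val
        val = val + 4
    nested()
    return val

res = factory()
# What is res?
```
8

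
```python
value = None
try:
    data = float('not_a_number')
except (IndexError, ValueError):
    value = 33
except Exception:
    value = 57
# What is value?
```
33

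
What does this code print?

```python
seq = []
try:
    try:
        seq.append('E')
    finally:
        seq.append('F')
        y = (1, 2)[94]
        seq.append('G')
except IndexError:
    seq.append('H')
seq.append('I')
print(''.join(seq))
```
EFHI

Exception in inner finally caught by outer except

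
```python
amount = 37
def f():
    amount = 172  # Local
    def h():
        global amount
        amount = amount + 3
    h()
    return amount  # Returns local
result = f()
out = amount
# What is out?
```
40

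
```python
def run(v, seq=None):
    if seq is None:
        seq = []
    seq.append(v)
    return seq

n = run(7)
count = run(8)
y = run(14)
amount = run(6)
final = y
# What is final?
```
[14]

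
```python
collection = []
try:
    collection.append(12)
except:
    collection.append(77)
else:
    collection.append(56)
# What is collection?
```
[12, 56]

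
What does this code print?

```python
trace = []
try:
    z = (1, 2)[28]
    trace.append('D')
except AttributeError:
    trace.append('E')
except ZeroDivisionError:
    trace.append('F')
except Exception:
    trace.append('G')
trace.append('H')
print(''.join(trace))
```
GH

IndexError not specifically caught, falls to Exception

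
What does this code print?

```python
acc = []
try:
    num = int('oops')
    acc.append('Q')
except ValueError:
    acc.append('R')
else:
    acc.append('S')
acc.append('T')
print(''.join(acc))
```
RT

else block skipped when exception is caught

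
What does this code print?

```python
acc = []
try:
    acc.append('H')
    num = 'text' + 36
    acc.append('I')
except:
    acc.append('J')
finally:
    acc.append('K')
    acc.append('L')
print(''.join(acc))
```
HJKL

Code before exception runs, then except, then all of finally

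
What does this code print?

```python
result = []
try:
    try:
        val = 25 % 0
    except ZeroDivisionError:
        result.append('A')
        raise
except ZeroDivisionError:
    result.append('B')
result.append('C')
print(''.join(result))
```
ABC

raise without argument re-raises current exception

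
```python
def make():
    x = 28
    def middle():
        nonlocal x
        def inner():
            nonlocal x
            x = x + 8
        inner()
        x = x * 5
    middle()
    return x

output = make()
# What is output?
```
180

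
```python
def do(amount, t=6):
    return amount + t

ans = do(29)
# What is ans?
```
35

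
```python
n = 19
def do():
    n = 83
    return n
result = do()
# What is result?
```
83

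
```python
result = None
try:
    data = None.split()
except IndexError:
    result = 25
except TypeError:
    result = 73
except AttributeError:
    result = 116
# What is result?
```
116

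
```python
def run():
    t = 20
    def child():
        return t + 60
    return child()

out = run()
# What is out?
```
80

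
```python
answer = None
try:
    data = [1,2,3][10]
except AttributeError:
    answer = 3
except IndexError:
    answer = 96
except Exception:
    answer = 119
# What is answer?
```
96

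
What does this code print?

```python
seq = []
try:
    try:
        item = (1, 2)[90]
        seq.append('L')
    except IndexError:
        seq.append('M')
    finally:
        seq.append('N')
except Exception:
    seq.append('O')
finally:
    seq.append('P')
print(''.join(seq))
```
MNP

Both finally blocks run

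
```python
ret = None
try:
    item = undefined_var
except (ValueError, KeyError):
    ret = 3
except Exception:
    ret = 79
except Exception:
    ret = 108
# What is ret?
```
79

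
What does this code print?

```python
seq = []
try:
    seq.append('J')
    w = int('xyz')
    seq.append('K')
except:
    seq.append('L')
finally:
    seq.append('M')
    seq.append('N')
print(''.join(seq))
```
JLMN

Code before exception runs, then except, then all of finally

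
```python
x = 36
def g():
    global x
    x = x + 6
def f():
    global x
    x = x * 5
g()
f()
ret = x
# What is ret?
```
210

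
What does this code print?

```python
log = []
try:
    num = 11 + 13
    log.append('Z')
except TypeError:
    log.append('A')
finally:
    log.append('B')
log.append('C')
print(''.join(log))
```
ZBC

finally runs after normal execution too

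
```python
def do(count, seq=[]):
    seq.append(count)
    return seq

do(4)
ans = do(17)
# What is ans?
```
[4, 17]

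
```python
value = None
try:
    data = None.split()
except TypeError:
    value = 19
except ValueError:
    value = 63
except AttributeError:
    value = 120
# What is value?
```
120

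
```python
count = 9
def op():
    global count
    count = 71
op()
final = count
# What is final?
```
71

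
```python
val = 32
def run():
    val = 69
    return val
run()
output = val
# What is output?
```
32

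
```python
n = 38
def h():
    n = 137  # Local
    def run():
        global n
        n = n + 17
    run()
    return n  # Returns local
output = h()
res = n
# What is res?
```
55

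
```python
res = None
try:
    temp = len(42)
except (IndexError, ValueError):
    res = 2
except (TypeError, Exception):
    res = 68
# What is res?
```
68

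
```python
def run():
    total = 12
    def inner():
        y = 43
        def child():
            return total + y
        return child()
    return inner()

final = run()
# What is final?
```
55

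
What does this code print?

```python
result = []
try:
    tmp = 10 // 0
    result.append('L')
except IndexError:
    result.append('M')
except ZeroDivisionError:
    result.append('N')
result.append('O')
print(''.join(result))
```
NO

ZeroDivisionError is caught by its specific handler, not IndexError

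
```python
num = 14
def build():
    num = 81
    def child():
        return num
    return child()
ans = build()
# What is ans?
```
81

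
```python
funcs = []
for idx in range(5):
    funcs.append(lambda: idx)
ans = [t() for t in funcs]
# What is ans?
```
[4, 4, 4, 4, 4]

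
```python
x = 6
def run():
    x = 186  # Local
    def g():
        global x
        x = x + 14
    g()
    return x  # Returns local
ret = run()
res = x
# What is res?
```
20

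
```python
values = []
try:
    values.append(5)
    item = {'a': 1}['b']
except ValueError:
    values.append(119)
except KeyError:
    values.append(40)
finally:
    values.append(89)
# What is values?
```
[5, 40, 89]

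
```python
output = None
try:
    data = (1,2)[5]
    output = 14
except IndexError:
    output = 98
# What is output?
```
98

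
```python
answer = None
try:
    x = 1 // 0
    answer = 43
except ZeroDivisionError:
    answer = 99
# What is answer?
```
99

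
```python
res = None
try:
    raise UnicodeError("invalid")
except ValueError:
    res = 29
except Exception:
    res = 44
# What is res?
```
29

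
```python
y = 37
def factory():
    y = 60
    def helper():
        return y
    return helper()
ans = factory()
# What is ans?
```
60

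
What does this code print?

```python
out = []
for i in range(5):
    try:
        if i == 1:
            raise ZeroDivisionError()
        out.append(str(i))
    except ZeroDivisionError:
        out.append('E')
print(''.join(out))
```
0E234

Exception on i=1 caught, loop continues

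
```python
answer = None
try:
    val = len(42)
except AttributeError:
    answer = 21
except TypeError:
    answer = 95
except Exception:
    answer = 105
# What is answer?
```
95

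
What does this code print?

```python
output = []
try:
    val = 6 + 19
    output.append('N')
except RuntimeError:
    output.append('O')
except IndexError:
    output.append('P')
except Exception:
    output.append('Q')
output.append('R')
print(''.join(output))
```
NR

No exception, try block completes normally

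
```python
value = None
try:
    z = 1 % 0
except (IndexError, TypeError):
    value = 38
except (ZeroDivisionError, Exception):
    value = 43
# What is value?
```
43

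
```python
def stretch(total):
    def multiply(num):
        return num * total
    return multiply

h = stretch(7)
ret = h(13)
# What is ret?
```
91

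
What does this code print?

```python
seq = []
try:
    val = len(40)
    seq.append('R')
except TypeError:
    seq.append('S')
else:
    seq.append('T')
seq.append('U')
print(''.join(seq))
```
SU

else block skipped when exception is caught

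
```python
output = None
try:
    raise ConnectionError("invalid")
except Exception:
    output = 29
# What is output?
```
29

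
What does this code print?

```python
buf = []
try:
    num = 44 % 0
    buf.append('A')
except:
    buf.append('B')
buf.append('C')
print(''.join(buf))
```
BC

Exception raised in try, caught by bare except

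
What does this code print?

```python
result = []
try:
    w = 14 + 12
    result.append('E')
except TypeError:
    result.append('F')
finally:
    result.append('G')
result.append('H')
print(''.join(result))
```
EGH

finally runs after normal execution too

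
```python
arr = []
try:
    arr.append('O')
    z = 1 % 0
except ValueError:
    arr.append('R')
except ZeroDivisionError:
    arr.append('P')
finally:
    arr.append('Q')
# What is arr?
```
['O', 'P', 'Q']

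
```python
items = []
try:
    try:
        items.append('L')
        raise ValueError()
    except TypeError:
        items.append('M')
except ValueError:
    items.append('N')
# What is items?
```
['L', 'N']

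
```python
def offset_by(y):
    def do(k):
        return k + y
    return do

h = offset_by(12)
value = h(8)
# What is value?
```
20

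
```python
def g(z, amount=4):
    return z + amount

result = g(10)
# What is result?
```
14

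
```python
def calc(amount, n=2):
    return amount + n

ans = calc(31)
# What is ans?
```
33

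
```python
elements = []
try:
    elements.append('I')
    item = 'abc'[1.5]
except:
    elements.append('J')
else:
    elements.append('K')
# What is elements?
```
['I', 'J']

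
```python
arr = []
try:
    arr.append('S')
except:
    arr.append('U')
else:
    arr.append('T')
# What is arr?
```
['S', 'T']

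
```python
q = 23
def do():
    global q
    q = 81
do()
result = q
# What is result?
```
81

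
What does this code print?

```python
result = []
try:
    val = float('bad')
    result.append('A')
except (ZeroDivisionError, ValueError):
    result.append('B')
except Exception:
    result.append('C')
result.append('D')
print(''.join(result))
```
BD

ValueError matches tuple containing it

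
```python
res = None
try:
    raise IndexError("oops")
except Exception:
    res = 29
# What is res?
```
29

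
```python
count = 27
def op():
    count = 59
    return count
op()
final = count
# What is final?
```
27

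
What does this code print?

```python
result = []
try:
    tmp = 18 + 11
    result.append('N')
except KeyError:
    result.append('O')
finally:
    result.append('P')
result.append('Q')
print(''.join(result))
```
NPQ

finally runs after normal execution too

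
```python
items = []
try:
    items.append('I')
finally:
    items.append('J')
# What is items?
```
['I', 'J']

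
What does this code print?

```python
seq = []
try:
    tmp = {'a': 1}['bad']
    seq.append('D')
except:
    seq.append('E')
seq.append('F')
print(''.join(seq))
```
EF

Exception raised in try, caught by bare except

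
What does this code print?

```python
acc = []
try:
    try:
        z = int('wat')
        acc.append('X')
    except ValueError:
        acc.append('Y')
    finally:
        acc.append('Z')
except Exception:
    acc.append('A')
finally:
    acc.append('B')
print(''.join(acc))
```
YZB

Both finally blocks run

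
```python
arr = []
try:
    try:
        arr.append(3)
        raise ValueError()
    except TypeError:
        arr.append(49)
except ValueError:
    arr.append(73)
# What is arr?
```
[3, 73]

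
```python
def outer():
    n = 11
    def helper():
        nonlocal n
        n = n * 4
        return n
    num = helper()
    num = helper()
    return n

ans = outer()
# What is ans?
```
176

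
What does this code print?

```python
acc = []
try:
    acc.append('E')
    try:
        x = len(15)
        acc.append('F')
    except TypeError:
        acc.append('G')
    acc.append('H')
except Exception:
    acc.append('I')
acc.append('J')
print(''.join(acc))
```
EGHJ

Inner exception caught by inner handler, outer continues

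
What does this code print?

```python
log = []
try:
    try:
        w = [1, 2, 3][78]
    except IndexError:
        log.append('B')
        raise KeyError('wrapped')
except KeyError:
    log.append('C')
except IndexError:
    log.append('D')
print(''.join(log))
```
BC

New KeyError raised, caught by outer KeyError handler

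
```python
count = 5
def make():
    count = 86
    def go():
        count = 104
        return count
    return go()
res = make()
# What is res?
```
104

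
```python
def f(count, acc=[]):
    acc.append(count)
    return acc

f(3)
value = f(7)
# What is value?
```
[3, 7]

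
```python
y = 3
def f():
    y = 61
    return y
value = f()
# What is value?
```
61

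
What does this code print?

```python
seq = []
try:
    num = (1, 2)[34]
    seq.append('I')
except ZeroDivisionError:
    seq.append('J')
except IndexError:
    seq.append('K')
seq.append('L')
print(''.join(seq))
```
KL

IndexError is caught by its specific handler, not ZeroDivisionError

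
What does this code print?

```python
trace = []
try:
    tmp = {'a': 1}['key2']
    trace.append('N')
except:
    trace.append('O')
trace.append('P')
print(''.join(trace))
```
OP

Exception raised in try, caught by bare except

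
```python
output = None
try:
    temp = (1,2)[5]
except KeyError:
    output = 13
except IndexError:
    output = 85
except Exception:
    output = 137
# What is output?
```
85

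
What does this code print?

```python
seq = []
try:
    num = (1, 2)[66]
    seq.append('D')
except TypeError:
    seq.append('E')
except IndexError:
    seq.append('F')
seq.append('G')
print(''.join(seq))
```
FG

IndexError is caught by its specific handler, not TypeError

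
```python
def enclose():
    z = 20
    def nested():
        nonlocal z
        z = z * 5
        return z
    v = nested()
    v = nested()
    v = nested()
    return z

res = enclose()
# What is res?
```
2500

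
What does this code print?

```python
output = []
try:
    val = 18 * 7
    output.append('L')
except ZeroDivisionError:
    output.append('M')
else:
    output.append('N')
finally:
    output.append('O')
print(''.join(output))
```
LNO

else runs before finally when no exception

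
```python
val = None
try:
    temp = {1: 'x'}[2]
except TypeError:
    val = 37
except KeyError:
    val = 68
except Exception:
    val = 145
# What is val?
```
68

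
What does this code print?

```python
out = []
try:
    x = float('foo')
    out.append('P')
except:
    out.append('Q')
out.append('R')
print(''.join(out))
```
QR

Exception raised in try, caught by bare except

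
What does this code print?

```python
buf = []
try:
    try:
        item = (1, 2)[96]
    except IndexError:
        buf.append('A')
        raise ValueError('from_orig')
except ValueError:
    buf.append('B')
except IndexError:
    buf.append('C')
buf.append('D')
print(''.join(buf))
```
ABD

ValueError raised and caught, original IndexError not re-raised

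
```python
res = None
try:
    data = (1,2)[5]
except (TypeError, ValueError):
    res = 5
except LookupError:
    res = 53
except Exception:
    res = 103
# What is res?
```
53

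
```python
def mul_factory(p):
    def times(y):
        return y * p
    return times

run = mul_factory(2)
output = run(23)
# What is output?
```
46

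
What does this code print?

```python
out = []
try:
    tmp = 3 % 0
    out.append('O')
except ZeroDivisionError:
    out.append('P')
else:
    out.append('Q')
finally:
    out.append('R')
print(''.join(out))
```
PR

Exception: except runs, else skipped, finally runs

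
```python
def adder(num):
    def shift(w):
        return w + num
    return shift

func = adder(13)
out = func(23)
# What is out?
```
36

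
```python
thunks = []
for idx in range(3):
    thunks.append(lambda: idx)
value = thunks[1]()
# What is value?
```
2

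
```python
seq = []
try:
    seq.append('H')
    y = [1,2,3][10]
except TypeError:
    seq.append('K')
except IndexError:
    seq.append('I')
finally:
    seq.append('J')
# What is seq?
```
['H', 'I', 'J']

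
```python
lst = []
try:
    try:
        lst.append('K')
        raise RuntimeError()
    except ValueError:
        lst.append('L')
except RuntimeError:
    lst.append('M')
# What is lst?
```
['K', 'M']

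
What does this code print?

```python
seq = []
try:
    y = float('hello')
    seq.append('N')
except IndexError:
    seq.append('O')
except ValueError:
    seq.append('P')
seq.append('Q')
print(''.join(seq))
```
PQ

ValueError is caught by its specific handler, not IndexError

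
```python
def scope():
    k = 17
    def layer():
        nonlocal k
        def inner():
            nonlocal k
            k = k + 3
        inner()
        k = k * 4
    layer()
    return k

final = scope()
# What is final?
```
80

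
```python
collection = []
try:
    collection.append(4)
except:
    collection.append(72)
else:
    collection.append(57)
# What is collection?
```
[4, 57]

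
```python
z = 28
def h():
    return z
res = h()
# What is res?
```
28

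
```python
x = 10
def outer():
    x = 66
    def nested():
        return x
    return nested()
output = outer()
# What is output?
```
66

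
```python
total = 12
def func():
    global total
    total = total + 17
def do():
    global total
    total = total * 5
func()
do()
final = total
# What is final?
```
145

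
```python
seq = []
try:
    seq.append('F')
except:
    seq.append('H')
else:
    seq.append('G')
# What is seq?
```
['F', 'G']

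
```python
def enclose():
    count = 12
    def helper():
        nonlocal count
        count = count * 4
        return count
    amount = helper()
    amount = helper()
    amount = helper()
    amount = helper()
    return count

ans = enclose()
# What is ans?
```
3072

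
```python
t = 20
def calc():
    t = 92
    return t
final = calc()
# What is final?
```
92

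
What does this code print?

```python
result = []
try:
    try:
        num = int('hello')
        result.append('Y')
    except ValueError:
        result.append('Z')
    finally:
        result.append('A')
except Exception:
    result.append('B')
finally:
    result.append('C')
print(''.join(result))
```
ZAC

Both finally blocks run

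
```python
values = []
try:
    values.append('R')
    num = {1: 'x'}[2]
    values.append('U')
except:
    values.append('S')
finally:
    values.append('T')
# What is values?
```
['R', 'S', 'T']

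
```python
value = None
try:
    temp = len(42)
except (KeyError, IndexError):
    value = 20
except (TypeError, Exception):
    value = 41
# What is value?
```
41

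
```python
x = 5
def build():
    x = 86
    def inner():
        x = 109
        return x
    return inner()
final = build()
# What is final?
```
109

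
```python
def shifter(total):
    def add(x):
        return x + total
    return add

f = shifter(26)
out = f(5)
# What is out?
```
31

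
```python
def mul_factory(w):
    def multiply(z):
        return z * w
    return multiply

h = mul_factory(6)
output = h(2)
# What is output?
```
12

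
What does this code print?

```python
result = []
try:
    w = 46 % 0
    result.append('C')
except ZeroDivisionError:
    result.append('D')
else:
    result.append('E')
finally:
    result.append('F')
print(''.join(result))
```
DF

Exception: except runs, else skipped, finally runs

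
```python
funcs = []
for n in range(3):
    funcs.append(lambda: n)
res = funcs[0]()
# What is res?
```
2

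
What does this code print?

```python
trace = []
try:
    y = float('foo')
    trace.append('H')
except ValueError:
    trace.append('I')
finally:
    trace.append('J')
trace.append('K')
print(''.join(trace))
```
IJK

finally always runs, even after exception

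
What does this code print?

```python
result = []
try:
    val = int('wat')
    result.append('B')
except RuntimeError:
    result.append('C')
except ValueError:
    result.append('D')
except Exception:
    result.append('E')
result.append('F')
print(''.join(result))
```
DF

ValueError matches before generic Exception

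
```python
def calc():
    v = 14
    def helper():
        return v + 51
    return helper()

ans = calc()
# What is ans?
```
65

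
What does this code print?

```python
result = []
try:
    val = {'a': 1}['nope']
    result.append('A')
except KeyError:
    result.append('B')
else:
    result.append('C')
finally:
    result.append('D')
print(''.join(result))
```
BD

Exception: except runs, else skipped, finally runs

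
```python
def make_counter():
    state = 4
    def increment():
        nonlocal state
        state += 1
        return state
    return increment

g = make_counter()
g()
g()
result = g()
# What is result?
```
7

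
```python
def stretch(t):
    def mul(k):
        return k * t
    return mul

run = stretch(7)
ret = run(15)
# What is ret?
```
105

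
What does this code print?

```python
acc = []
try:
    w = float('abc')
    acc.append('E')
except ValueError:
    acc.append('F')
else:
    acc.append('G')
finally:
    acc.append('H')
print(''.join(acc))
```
FH

Exception: except runs, else skipped, finally runs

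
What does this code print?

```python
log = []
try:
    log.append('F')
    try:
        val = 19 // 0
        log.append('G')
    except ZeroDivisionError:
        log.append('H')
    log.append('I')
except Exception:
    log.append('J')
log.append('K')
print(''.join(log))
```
FHIK

Inner exception caught by inner handler, outer continues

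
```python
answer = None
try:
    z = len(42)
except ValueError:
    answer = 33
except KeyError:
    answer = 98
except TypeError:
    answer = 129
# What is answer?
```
129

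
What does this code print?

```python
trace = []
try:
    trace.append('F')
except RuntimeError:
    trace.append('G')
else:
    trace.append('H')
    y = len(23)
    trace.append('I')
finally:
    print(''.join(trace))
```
FH

Try succeeds, else appends 'H', TypeError in else is uncaught, finally prints before exception propagates ('I' never appended)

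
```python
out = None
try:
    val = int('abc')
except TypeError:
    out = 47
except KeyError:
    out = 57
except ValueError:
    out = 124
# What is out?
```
124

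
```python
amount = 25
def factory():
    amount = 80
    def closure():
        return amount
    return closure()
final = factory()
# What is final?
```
80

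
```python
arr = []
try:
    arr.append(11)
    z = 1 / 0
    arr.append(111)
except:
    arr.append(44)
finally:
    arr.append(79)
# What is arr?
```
[11, 44, 79]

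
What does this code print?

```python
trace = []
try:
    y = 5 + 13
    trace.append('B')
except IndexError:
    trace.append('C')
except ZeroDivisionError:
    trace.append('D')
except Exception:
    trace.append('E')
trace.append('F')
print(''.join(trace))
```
BF

No exception, try block completes normally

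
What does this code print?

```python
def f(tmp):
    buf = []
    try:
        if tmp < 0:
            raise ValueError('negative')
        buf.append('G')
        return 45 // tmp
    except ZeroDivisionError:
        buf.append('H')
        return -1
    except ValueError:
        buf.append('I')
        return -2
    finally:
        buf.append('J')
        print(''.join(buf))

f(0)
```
GHJ

tmp=0 causes ZeroDivisionError, caught, finally prints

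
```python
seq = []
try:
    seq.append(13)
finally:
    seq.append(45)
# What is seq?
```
[13, 45]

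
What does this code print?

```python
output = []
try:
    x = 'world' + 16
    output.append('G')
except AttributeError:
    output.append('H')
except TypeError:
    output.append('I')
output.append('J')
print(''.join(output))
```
IJ

TypeError is caught by its specific handler, not AttributeError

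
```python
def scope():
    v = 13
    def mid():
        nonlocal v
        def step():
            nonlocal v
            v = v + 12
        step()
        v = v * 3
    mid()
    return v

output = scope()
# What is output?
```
75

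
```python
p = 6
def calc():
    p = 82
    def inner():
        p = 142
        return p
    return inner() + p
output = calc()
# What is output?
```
224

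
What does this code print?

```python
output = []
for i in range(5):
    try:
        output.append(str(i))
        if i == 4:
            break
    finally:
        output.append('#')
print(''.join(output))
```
0#1#2#3#4#

finally runs even when breaking out of loop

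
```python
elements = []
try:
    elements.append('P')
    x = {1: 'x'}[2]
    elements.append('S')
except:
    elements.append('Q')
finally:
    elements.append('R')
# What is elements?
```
['P', 'Q', 'R']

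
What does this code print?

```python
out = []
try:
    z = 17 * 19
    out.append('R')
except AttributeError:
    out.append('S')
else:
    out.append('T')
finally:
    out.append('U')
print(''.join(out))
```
RTU

else runs before finally when no exception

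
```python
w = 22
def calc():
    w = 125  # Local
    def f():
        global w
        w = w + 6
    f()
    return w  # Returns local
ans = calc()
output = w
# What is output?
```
28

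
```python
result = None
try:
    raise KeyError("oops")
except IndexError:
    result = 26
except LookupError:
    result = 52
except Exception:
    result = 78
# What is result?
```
52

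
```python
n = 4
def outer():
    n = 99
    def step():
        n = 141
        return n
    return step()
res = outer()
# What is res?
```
141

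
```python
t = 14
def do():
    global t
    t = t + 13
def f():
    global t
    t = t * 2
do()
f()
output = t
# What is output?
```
54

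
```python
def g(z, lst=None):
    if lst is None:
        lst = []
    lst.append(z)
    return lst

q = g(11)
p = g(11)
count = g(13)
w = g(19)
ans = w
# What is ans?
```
[19]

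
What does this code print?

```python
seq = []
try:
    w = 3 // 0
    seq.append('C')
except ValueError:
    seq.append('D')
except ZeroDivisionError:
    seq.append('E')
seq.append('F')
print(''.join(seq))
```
EF

ZeroDivisionError is caught by its specific handler, not ValueError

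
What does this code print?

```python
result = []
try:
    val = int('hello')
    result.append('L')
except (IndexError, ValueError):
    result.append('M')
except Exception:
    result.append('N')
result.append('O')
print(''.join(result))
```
MO

ValueError matches tuple containing it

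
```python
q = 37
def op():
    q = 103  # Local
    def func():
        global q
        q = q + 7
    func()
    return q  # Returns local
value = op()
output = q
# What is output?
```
44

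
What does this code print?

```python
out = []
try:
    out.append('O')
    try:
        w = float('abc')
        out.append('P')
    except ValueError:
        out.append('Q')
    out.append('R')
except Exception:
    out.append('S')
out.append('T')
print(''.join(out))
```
OQRT

Inner exception caught by inner handler, outer continues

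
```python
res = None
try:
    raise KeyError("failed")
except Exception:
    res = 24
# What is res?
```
24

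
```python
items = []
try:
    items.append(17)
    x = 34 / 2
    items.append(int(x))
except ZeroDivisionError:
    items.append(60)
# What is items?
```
[17, 17]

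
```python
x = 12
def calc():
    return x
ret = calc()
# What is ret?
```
12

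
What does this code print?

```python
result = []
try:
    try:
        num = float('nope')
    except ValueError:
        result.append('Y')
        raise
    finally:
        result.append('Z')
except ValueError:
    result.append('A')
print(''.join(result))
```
YZA

finally runs before re-raised exception propagates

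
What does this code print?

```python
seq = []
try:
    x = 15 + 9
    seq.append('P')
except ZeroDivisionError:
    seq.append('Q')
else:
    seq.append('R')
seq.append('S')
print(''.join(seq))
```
PRS

else block runs when no exception occurs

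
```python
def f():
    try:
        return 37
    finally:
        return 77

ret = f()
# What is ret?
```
77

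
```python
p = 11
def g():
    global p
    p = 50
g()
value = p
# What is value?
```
50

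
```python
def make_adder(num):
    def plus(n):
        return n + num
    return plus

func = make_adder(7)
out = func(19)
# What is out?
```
26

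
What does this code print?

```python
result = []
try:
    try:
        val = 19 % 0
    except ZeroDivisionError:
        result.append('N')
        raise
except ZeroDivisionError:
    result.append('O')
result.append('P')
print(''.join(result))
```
NOP

raise without argument re-raises current exception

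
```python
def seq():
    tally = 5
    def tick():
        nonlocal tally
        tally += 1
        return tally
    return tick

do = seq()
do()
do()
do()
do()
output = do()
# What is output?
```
10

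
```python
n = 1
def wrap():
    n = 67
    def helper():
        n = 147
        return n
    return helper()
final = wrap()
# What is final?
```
147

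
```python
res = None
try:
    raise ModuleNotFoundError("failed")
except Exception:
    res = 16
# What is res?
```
16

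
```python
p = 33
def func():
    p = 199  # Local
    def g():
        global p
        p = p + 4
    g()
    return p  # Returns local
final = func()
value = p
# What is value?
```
37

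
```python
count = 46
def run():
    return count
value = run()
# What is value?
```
46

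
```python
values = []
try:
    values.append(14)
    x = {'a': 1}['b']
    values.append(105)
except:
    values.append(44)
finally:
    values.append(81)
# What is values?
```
[14, 44, 81]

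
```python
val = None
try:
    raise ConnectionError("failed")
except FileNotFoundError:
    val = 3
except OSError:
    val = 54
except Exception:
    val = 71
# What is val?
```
54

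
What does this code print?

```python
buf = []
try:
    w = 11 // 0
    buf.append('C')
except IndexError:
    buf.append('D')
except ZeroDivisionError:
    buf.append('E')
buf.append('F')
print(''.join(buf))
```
EF

ZeroDivisionError is caught by its specific handler, not IndexError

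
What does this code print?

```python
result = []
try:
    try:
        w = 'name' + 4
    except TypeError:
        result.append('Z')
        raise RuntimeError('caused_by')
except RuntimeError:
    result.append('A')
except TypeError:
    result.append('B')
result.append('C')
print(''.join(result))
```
ZAC

RuntimeError raised and caught, original TypeError not re-raised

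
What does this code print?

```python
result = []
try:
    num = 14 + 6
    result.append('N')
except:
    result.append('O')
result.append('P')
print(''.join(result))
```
NP

No exception, try block completes normally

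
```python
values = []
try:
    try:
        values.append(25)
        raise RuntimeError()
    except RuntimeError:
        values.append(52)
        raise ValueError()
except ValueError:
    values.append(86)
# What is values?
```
[25, 52, 86]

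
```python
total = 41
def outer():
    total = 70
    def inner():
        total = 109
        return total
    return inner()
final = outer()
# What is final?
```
109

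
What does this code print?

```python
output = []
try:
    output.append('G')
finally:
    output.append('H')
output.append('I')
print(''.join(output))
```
GHI

try/finally without except, no exception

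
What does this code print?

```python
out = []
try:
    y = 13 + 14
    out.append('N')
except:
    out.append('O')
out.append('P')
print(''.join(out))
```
NP

No exception, try block completes normally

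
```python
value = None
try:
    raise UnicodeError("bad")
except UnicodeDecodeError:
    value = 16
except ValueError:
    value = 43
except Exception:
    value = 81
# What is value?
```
43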